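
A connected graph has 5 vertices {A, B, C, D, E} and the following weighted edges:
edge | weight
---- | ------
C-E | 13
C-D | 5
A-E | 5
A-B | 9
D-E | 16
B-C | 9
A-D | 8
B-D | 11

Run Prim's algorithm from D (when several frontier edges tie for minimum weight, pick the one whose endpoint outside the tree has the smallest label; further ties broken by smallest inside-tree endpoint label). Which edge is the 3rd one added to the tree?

Grow the tree from D using Prim:
Step 1: frontier [C-D 5, A-D 8, B-D 11, D-E 16] → take C-D (5); add C.
Step 2: frontier [B-C 9, C-E 13, A-D 8, B-D 11, D-E 16] → take A-D (8); add A.
Step 3: frontier [A-E 5, A-B 9, B-C 9, C-E 13, B-D 11, D-E 16] → take A-E (5); add E.
Step 4: frontier [A-B 9, B-C 9, B-D 11] → take A-B (9); add B.
The 3rd edge added is A-E.

A-E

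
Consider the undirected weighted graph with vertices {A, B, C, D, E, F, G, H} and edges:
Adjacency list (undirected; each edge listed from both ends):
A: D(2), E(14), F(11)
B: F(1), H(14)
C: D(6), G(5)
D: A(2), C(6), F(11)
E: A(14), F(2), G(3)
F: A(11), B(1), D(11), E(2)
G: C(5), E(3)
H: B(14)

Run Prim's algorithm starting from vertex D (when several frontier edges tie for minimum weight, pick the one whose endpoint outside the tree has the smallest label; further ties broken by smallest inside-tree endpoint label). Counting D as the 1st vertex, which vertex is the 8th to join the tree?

H

Prim's algorithm from D:
Step 1: frontier [A–D 2, C–D 6, D–F 11] → take A–D (2); add A.
Step 2: frontier [A–F 11, A–E 14, C–D 6, D–F 11] → take C–D (6); add C.
Step 3: frontier [A–F 11, A–E 14, C–G 5, D–F 11] → take C–G (5); add G.
Step 4: frontier [A–F 11, A–E 14, D–F 11, E–G 3] → take E–G (3); add E.
Step 5: frontier [A–F 11, D–F 11, E–F 2] → take E–F (2); add F.
Step 6: frontier [B–F 1] → take B–F (1); add B.
Step 7: frontier [B–H 14] → take B–H (14); add H.
Vertex order: D, A, C, G, E, F, B, H. The 8th vertex is H.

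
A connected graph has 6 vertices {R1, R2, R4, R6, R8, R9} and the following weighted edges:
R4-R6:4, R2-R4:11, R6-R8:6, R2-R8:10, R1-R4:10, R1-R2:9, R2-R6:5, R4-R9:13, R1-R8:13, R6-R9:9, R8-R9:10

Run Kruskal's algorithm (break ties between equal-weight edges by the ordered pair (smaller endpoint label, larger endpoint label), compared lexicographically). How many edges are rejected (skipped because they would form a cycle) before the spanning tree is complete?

0

Kruskal's algorithm — process edges by increasing weight (ties by edge label):
R4-R6 (4): add — endpoints in different components.
R2-R6 (5): add — endpoints in different components.
R6-R8 (6): add — endpoints in different components.
R1-R2 (9): add — endpoints in different components.
R6-R9 (9): add — endpoints in different components.
Edges rejected before the tree was complete: 0.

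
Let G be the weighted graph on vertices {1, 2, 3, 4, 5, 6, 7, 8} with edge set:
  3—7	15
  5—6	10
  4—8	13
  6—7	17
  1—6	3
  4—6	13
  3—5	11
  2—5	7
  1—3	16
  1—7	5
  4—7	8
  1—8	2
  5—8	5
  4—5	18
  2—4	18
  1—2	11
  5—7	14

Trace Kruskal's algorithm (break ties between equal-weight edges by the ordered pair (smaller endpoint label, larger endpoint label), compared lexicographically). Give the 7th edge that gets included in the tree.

Kruskal's algorithm — process edges by increasing weight (ties by edge label):
1—8 (2): add — endpoints in different components.
1—6 (3): add — endpoints in different components.
1—7 (5): add — endpoints in different components.
5—8 (5): add — endpoints in different components.
2—5 (7): add — endpoints in different components.
4—7 (8): add — endpoints in different components.
5—6 (10): skip — 5 and 6 already connected.
1—2 (11): skip — 1 and 2 already connected.
3—5 (11): add — endpoints in different components.
The 7th edge added is 3—5.

3-5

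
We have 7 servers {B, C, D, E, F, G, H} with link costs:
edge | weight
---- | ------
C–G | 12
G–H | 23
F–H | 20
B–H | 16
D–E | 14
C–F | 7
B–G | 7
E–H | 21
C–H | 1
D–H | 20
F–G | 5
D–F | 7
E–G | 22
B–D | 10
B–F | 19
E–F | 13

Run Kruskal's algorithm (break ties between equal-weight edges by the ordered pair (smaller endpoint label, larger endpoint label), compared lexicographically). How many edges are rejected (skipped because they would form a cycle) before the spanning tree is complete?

Kruskal's algorithm — process edges by increasing weight (ties by edge label):
C–H (1): add — endpoints in different components.
F–G (5): add — endpoints in different components.
B–G (7): add — endpoints in different components.
C–F (7): add — endpoints in different components.
D–F (7): add — endpoints in different components.
B–D (10): skip — B and D already connected.
C–G (12): skip — C and G already connected.
E–F (13): add — endpoints in different components.
Edges rejected before the tree was complete: 2.

2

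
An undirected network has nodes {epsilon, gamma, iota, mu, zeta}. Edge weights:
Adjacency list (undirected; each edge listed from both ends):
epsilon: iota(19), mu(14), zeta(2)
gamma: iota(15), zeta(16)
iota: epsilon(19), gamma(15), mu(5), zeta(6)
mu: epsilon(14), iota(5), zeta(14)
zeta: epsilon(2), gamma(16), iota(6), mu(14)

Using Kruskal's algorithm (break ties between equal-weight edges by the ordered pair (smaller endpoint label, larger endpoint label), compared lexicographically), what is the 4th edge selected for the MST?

gamma-iota

Sort edges by weight, then run Kruskal:
epsilon zeta (2): add — endpoints in different components.
iota mu (5): add — endpoints in different components.
iota zeta (6): add — endpoints in different components.
epsilon mu (14): skip — mu and epsilon already connected.
mu zeta (14): skip — mu and zeta already connected.
gamma iota (15): add — endpoints in different components.
The 4th edge added is gamma iota.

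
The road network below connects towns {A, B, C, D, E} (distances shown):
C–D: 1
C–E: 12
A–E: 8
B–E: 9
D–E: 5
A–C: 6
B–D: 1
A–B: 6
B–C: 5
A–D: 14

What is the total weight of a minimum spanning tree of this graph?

Grow the tree from E using Prim:
Step 1: cheapest edge leaving the tree is D–E (5); add D.
Step 2: cheapest edge leaving the tree is B–D (1); add B.
Step 3: cheapest edge leaving the tree is C–D (1); add C.
Step 4: cheapest edge leaving the tree is A–B (6); add A.
MST edges: D–E, B–D, C–D, A–B; total weight 5+1+1+6 = 13.

13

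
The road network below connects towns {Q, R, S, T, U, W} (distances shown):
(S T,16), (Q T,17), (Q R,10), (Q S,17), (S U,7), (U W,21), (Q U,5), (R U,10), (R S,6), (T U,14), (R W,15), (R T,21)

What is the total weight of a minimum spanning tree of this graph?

47

Kruskal's algorithm — process edges by increasing weight (ties by edge label):
Q U (5): add — endpoints in different components.
R S (6): add — endpoints in different components.
S U (7): add — endpoints in different components.
Q R (10): skip — Q and R already connected.
R U (10): skip — U and R already connected.
T U (14): add — endpoints in different components.
R W (15): add — endpoints in different components.
MST edges: Q U, R S, S U, T U, R W; total weight 5+6+7+14+15 = 47.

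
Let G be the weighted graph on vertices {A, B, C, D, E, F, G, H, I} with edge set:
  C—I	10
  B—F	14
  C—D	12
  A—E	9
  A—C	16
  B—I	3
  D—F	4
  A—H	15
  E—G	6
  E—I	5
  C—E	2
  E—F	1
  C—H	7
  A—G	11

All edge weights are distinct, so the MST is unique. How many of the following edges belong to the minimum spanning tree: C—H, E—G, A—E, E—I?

Kruskal: consider edges lightest-first.
E—F (1): add — endpoints in different components.
C—E (2): add — endpoints in different components.
B—I (3): add — endpoints in different components.
D—F (4): add — endpoints in different components.
E—I (5): add — endpoints in different components.
E—G (6): add — endpoints in different components.
C—H (7): add — endpoints in different components.
A—E (9): add — endpoints in different components.
MST edge set: {E—F, C—E, B—I, D—F, E—I, E—G, C—H, A—E}.
Of the listed edges, {C—H, E—G, A—E, E—I} are in the MST → 4.

4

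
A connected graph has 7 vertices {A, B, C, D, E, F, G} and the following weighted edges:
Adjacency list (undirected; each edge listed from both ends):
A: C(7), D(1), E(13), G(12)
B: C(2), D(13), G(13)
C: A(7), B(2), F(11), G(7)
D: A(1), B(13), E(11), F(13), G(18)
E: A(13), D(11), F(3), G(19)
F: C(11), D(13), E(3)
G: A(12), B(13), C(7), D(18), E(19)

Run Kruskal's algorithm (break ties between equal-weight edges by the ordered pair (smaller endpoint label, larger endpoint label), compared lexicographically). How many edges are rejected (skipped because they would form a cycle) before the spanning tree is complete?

0

Kruskal's algorithm — process edges by increasing weight (ties by edge label):
A—D (1): add. Components now {A,D} {B} {C} {E} {F} {G}
B—C (2): add. Components now {A,D} {B,C} {E} {F} {G}
E—F (3): add. Components now {A,D} {B,C} {E,F} {G}
A—C (7): add. Components now {A,B,C,D} {E,F} {G}
C—G (7): add. Components now {A,B,C,D,G} {E,F}
C—F (11): add. Components now {A,B,C,D,E,F,G}
Edges rejected before the tree was complete: 0.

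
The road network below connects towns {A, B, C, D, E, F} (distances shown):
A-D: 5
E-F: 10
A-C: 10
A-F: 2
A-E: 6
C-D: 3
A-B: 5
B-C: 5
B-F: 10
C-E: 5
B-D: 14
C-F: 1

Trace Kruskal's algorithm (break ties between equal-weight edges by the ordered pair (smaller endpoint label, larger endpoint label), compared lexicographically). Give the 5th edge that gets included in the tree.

C-E

Kruskal: consider edges lightest-first.
C-F (1): add. Components now {A} {B} {C,F} {D} {E}
A-F (2): add. Components now {A,C,F} {B} {D} {E}
C-D (3): add. Components now {A,C,D,F} {B} {E}
A-B (5): add. Components now {A,B,C,D,F} {E}
A-D (5): skip — A and D already connected.
B-C (5): skip — B and C already connected.
C-E (5): add. Components now {A,B,C,D,E,F}
The 5th edge added is C-E.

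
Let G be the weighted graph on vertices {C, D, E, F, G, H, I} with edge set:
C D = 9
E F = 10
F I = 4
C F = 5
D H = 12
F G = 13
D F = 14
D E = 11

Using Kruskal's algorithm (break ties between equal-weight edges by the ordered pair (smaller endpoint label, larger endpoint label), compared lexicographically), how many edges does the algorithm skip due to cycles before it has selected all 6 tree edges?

Kruskal's algorithm — process edges by increasing weight (ties by edge label):
F I (4): add — endpoints in different components.
C F (5): add — endpoints in different components.
C D (9): add — endpoints in different components.
E F (10): add — endpoints in different components.
D E (11): skip — D and E already connected.
D H (12): add — endpoints in different components.
F G (13): add — endpoints in different components.
Edges rejected before the tree was complete: 1.

1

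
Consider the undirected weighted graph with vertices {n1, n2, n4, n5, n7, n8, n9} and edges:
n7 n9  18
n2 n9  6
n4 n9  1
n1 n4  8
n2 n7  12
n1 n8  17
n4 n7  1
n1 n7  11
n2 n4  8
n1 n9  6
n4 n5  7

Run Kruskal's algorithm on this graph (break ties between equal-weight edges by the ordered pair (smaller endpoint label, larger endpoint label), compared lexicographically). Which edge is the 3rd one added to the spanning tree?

n1-n9

Kruskal: consider edges lightest-first.
n4 n7 (1): add — endpoints in different components.
n4 n9 (1): add — endpoints in different components.
n1 n9 (6): add — endpoints in different components.
n2 n9 (6): add — endpoints in different components.
n4 n5 (7): add — endpoints in different components.
n1 n4 (8): skip — n4 and n1 already connected.
n2 n4 (8): skip — n4 and n2 already connected.
n1 n7 (11): skip — n7 and n1 already connected.
n2 n7 (12): skip — n2 and n7 already connected.
n1 n8 (17): add — endpoints in different components.
The 3rd edge added is n1 n9.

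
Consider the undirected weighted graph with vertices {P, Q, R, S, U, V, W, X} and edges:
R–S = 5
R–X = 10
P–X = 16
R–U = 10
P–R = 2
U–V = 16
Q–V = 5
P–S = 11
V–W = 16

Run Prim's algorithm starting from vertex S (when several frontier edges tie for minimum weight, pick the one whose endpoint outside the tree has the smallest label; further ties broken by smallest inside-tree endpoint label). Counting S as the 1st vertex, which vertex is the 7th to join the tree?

Prim's algorithm from S:
Step 1: cheapest edge leaving the tree is R–S (5); add R.
Step 2: cheapest edge leaving the tree is P–R (2); add P.
Step 3: cheapest edge leaving the tree is R–U (10); add U.
Step 4: cheapest edge leaving the tree is R–X (10); add X.
Step 5: cheapest edge leaving the tree is U–V (16); add V.
Step 6: cheapest edge leaving the tree is Q–V (5); add Q.
Step 7: cheapest edge leaving the tree is V–W (16); add W.
Vertex order: S, R, P, U, X, V, Q, W. The 7th vertex is Q.

Q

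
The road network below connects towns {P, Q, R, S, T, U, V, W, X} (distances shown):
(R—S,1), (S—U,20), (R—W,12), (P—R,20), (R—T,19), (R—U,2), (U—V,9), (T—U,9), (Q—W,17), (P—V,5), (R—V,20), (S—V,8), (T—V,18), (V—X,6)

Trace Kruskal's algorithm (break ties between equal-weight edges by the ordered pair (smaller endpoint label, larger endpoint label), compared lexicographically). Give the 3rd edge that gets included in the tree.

P-V

Kruskal's algorithm — process edges by increasing weight (ties by edge label):
R—S (1): add — endpoints in different components.
R—U (2): add — endpoints in different components.
P—V (5): add — endpoints in different components.
V—X (6): add — endpoints in different components.
S—V (8): add — endpoints in different components.
T—U (9): add — endpoints in different components.
U—V (9): skip — U and V already connected.
R—W (12): add — endpoints in different components.
Q—W (17): add — endpoints in different components.
The 3rd edge added is P—V.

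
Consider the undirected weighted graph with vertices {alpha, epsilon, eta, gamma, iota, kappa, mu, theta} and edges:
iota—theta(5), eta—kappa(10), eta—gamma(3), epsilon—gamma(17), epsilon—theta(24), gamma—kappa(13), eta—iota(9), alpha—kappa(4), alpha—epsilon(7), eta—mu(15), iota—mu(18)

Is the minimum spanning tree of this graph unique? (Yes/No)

Kruskal: consider edges lightest-first.
eta—gamma (3): add — endpoints in different components.
alpha—kappa (4): add — endpoints in different components.
iota—theta (5): add — endpoints in different components.
alpha—epsilon (7): add — endpoints in different components.
eta—iota (9): add — endpoints in different components.
eta—kappa (10): add — endpoints in different components.
gamma—kappa (13): skip — gamma and kappa already connected.
eta—mu (15): add — endpoints in different components.
Every non-tree edge has weight strictly greater than the heaviest edge on the tree path between its endpoints, so the MST is unique.

Yes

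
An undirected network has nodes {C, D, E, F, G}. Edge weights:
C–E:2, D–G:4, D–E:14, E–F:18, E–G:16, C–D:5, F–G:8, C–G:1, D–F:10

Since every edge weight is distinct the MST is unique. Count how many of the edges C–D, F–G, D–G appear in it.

2

Kruskal's algorithm — process edges by increasing weight (ties by edge label):
C–G (1): add. Components now {C,G} {D} {E} {F}
C–E (2): add. Components now {C,E,G} {D} {F}
D–G (4): add. Components now {C,D,E,G} {F}
C–D (5): skip — C and D already connected.
F–G (8): add. Components now {C,D,E,F,G}
MST edge set: {C–G, C–E, D–G, F–G}.
Of the listed edges, {F–G, D–G} are in the MST → 2.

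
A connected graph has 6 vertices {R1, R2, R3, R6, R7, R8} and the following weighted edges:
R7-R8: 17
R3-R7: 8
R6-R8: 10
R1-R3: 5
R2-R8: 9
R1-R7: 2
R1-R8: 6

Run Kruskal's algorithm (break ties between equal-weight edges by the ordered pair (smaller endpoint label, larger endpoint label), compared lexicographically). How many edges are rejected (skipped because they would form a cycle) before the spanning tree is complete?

Sort edges by weight, then run Kruskal:
R1-R7 (2): add — endpoints in different components.
R1-R3 (5): add — endpoints in different components.
R1-R8 (6): add — endpoints in different components.
R3-R7 (8): skip — R7 and R3 already connected.
R2-R8 (9): add — endpoints in different components.
R6-R8 (10): add — endpoints in different components.
Edges rejected before the tree was complete: 1.

1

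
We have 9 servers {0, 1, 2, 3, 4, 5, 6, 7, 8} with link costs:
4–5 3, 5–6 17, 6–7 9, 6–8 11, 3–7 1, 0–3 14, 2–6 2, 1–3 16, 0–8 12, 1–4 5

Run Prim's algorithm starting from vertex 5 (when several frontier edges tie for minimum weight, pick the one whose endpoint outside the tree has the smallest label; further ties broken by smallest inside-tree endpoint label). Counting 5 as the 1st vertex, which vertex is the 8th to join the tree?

Prim's algorithm from 5:
Step 1: frontier [4–5 3, 5–6 17] → take 4–5 (3); add 4.
Step 2: frontier [1–4 5, 5–6 17] → take 1–4 (5); add 1.
Step 3: frontier [1–3 16, 5–6 17] → take 1–3 (16); add 3.
Step 4: frontier [3–7 1, 0–3 14, 5–6 17] → take 3–7 (1); add 7.
Step 5: frontier [0–3 14, 5–6 17, 6–7 9] → take 6–7 (9); add 6.
Step 6: frontier [0–3 14, 2–6 2, 6–8 11] → take 2–6 (2); add 2.
Step 7: frontier [0–3 14, 6–8 11] → take 6–8 (11); add 8.
Step 8: frontier [0–3 14, 0–8 12] → take 0–8 (12); add 0.
Vertex order: 5, 4, 1, 3, 7, 6, 2, 8, 0. The 8th vertex is 8.

8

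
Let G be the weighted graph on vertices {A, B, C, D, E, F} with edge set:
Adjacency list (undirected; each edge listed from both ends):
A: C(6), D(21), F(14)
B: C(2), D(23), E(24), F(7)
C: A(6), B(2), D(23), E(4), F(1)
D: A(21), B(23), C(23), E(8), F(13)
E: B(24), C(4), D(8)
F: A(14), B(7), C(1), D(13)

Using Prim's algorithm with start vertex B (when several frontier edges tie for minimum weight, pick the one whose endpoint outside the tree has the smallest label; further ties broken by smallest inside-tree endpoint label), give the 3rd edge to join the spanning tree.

Grow the tree from B using Prim:
Step 1: frontier [B C 2, B F 7, B D 23, B E 24] → take B C (2); add C.
Step 2: frontier [B F 7, B D 23, B E 24, C F 1, C E 4, A C 6, C D 23] → take C F (1); add F.
Step 3: frontier [B D 23, B E 24, C E 4, A C 6, C D 23, D F 13, A F 14] → take C E (4); add E.
Step 4: frontier [B D 23, A C 6, C D 23, D E 8, D F 13, A F 14] → take A C (6); add A.
Step 5: frontier [A D 21, B D 23, C D 23, D E 8, D F 13] → take D E (8); add D.
The 3rd edge added is C E.

C-E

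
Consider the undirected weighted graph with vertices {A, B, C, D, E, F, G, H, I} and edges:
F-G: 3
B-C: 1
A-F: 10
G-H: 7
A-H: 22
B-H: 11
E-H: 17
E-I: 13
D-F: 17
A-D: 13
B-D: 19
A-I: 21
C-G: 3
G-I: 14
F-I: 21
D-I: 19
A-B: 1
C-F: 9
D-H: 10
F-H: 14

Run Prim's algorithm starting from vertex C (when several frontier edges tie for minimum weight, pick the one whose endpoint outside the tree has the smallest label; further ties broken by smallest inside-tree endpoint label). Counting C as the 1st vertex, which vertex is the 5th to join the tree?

Grow the tree from C using Prim:
Step 1: cheapest edge leaving the tree is B-C (1); add B.
Step 2: cheapest edge leaving the tree is A-B (1); add A.
Step 3: cheapest edge leaving the tree is C-G (3); add G.
Step 4: cheapest edge leaving the tree is F-G (3); add F.
Step 5: cheapest edge leaving the tree is G-H (7); add H.
Step 6: cheapest edge leaving the tree is D-H (10); add D.
Step 7: cheapest edge leaving the tree is G-I (14); add I.
Step 8: cheapest edge leaving the tree is E-I (13); add E.
Vertex order: C, B, A, G, F, H, D, I, E. The 5th vertex is F.

F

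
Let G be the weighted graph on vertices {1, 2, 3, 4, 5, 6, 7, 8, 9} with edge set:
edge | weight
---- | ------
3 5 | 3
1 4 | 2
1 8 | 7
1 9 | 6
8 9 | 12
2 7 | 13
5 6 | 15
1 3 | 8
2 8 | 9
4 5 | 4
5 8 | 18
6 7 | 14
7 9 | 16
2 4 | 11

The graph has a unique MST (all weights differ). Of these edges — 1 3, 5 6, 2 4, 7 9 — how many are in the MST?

0

Kruskal: consider edges lightest-first.
1 4 (2): add — endpoints in different components.
3 5 (3): add — endpoints in different components.
4 5 (4): add — endpoints in different components.
1 9 (6): add — endpoints in different components.
1 8 (7): add — endpoints in different components.
1 3 (8): skip — 1 and 3 already connected.
2 8 (9): add — endpoints in different components.
2 4 (11): skip — 2 and 4 already connected.
8 9 (12): skip — 8 and 9 already connected.
2 7 (13): add — endpoints in different components.
6 7 (14): add — endpoints in different components.
MST edge set: {1 4, 3 5, 4 5, 1 9, 1 8, 2 8, 2 7, 6 7}.
Of the listed edges, {} are in the MST → 0.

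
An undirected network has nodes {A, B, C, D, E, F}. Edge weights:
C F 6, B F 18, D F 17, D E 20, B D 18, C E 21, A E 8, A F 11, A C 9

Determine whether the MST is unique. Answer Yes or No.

No

Kruskal's algorithm — process edges by increasing weight (ties by edge label):
C F (6): add — endpoints in different components.
A E (8): add — endpoints in different components.
A C (9): add — endpoints in different components.
A F (11): skip — A and F already connected.
D F (17): add — endpoints in different components.
B D (18): add — endpoints in different components.
Non-tree edge B F has weight 18, equal to the heaviest edge on its tree cycle — swapping gives another MST of the same weight. Not unique.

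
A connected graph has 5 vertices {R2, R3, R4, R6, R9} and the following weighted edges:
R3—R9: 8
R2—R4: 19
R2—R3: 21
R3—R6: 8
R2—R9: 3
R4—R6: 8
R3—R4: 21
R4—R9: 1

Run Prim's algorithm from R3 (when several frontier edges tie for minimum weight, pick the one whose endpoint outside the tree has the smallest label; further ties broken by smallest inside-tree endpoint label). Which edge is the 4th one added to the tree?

R2-R9

Grow the tree from R3 using Prim:
Step 1: cheapest edge leaving the tree is R3—R6 (8); add R6.
Step 2: cheapest edge leaving the tree is R4—R6 (8); add R4.
Step 3: cheapest edge leaving the tree is R4—R9 (1); add R9.
Step 4: cheapest edge leaving the tree is R2—R9 (3); add R2.
The 4th edge added is R2—R9.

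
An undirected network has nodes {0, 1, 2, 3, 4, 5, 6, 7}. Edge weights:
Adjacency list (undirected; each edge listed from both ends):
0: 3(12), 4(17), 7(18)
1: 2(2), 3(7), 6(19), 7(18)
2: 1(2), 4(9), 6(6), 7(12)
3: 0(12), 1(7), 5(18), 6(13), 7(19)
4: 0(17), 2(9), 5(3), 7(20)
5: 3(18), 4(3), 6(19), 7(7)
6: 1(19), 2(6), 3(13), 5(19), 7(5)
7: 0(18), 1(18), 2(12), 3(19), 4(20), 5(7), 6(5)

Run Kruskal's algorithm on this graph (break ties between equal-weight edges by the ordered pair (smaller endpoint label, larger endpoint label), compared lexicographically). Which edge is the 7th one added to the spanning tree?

0-3

Kruskal's algorithm — process edges by increasing weight (ties by edge label):
1 2 (2): add — endpoints in different components.
4 5 (3): add — endpoints in different components.
6 7 (5): add — endpoints in different components.
2 6 (6): add — endpoints in different components.
1 3 (7): add — endpoints in different components.
5 7 (7): add — endpoints in different components.
2 4 (9): skip — 2 and 4 already connected.
0 3 (12): add — endpoints in different components.
The 7th edge added is 0 3.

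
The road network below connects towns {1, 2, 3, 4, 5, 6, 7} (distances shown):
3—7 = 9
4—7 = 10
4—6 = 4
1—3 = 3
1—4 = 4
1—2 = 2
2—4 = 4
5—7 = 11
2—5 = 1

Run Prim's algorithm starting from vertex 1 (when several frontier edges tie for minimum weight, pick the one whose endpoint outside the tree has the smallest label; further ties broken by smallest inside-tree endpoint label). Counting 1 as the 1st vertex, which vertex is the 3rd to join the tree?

Prim's algorithm from 1:
Step 1: cheapest edge leaving the tree is 1—2 (2); add 2.
Step 2: cheapest edge leaving the tree is 2—5 (1); add 5.
Step 3: cheapest edge leaving the tree is 1—3 (3); add 3.
Step 4: cheapest edge leaving the tree is 1—4 (4); add 4.
Step 5: cheapest edge leaving the tree is 4—6 (4); add 6.
Step 6: cheapest edge leaving the tree is 3—7 (9); add 7.
Vertex order: 1, 2, 5, 3, 4, 6, 7. The 3rd vertex is 5.

5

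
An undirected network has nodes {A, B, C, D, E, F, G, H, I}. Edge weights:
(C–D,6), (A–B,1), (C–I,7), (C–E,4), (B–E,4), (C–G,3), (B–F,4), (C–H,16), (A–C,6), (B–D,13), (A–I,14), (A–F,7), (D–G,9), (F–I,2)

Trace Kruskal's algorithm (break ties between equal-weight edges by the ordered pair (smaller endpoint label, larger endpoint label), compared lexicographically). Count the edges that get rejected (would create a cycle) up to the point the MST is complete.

6

Kruskal: consider edges lightest-first.
A–B (1): add — endpoints in different components.
F–I (2): add — endpoints in different components.
C–G (3): add — endpoints in different components.
B–E (4): add — endpoints in different components.
B–F (4): add — endpoints in different components.
C–E (4): add — endpoints in different components.
A–C (6): skip — A and C already connected.
C–D (6): add — endpoints in different components.
A–F (7): skip — A and F already connected.
C–I (7): skip — C and I already connected.
D–G (9): skip — D and G already connected.
B–D (13): skip — B and D already connected.
A–I (14): skip — A and I already connected.
C–H (16): add — endpoints in different components.
Edges rejected before the tree was complete: 6.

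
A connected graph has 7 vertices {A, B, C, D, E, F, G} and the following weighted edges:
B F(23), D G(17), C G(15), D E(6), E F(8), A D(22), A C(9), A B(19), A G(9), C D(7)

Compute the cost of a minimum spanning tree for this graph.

58

Sort edges by weight, then run Kruskal:
D E (6): add — endpoints in different components.
C D (7): add — endpoints in different components.
E F (8): add — endpoints in different components.
A C (9): add — endpoints in different components.
A G (9): add — endpoints in different components.
C G (15): skip — C and G already connected.
D G (17): skip — D and G already connected.
A B (19): add — endpoints in different components.
MST edges: D E, C D, E F, A C, A G, A B; total weight 6+7+8+9+9+19 = 58.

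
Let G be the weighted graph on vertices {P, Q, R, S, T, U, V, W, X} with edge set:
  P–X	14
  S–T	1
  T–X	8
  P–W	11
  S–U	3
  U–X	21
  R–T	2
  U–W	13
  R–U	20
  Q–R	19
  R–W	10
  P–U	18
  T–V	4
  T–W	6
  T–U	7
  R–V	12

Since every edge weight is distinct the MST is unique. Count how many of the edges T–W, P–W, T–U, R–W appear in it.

2

Kruskal's algorithm — process edges by increasing weight (ties by edge label):
S–T (1): add — endpoints in different components.
R–T (2): add — endpoints in different components.
S–U (3): add — endpoints in different components.
T–V (4): add — endpoints in different components.
T–W (6): add — endpoints in different components.
T–U (7): skip — T and U already connected.
T–X (8): add — endpoints in different components.
R–W (10): skip — R and W already connected.
P–W (11): add — endpoints in different components.
R–V (12): skip — V and R already connected.
U–W (13): skip — U and W already connected.
P–X (14): skip — X and P already connected.
P–U (18): skip — U and P already connected.
Q–R (19): add — endpoints in different components.
MST edge set: {S–T, R–T, S–U, T–V, T–W, T–X, P–W, Q–R}.
Of the listed edges, {T–W, P–W} are in the MST → 2.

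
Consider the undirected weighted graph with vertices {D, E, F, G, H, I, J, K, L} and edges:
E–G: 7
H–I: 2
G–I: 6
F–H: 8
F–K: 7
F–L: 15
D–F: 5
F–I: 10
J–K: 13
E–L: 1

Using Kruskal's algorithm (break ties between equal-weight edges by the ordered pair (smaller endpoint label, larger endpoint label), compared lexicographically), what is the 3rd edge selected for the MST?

D-F

Kruskal: consider edges lightest-first.
E–L (1): add — endpoints in different components.
H–I (2): add — endpoints in different components.
D–F (5): add — endpoints in different components.
G–I (6): add — endpoints in different components.
E–G (7): add — endpoints in different components.
F–K (7): add — endpoints in different components.
F–H (8): add — endpoints in different components.
F–I (10): skip — F and I already connected.
J–K (13): add — endpoints in different components.
The 3rd edge added is D–F.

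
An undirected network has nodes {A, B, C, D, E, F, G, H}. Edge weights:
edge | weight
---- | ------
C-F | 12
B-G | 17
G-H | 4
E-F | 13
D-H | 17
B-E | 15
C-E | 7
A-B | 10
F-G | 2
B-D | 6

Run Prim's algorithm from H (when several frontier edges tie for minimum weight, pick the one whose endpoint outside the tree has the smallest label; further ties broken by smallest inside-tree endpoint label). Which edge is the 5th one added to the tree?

Grow the tree from H using Prim:
Step 1: cheapest edge leaving the tree is G-H (4); add G.
Step 2: cheapest edge leaving the tree is F-G (2); add F.
Step 3: cheapest edge leaving the tree is C-F (12); add C.
Step 4: cheapest edge leaving the tree is C-E (7); add E.
Step 5: cheapest edge leaving the tree is B-E (15); add B.
Step 6: cheapest edge leaving the tree is B-D (6); add D.
Step 7: cheapest edge leaving the tree is A-B (10); add A.
The 5th edge added is B-E.

B-E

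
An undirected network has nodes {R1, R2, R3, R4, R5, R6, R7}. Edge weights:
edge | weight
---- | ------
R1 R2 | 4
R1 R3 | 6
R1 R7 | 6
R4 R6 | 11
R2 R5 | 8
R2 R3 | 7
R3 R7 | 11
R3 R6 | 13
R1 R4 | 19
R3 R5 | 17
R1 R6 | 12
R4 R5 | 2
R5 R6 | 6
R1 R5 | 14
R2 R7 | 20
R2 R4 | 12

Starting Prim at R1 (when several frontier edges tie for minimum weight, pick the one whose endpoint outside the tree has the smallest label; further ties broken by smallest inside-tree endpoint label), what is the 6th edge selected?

Prim, starting at R1.
Step 1: cheapest edge leaving the tree is R1 R2 (4); add R2.
Step 2: cheapest edge leaving the tree is R1 R3 (6); add R3.
Step 3: cheapest edge leaving the tree is R1 R7 (6); add R7.
Step 4: cheapest edge leaving the tree is R2 R5 (8); add R5.
Step 5: cheapest edge leaving the tree is R4 R5 (2); add R4.
Step 6: cheapest edge leaving the tree is R5 R6 (6); add R6.
The 6th edge added is R5 R6.

R5-R6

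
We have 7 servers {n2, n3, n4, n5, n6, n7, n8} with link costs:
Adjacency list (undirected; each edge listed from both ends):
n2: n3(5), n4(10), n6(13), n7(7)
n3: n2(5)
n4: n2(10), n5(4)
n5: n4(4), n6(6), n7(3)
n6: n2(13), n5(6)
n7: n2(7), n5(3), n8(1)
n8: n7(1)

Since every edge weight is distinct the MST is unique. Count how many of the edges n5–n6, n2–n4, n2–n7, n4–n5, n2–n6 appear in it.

3

Kruskal: consider edges lightest-first.
n7–n8 (1): add. Components now {n6} {n5} {n7,n8} {n2} {n3} {n4}
n5–n7 (3): add. Components now {n6} {n5,n7,n8} {n2} {n3} {n4}
n4–n5 (4): add. Components now {n6} {n4,n5,n7,n8} {n2} {n3}
n2–n3 (5): add. Components now {n6} {n4,n5,n7,n8} {n2,n3}
n5–n6 (6): add. Components now {n4,n5,n6,n7,n8} {n2,n3}
n2–n7 (7): add. Components now {n2,n3,n4,n5,n6,n7,n8}
MST edge set: {n7–n8, n5–n7, n4–n5, n2–n3, n5–n6, n2–n7}.
Of the listed edges, {n5–n6, n2–n7, n4–n5} are in the MST → 3.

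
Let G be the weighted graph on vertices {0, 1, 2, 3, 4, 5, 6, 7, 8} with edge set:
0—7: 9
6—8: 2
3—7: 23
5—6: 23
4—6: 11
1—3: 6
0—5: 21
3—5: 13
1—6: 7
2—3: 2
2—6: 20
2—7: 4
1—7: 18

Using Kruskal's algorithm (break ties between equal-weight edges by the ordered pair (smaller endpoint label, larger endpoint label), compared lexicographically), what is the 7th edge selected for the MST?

Sort edges by weight, then run Kruskal:
2—3 (2): add — endpoints in different components.
6—8 (2): add — endpoints in different components.
2—7 (4): add — endpoints in different components.
1—3 (6): add — endpoints in different components.
1—6 (7): add — endpoints in different components.
0—7 (9): add — endpoints in different components.
4—6 (11): add — endpoints in different components.
3—5 (13): add — endpoints in different components.
The 7th edge added is 4—6.

4-6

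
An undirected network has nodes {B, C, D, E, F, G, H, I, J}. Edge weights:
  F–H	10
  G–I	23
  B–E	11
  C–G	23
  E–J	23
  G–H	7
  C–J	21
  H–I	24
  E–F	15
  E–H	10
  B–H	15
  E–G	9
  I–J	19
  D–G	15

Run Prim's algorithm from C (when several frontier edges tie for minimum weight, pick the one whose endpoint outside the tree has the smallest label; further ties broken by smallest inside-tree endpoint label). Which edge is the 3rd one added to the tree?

Prim, starting at C.
Step 1: cheapest edge leaving the tree is C–J (21); add J.
Step 2: cheapest edge leaving the tree is I–J (19); add I.
Step 3: cheapest edge leaving the tree is E–J (23); add E.
Step 4: cheapest edge leaving the tree is E–G (9); add G.
Step 5: cheapest edge leaving the tree is G–H (7); add H.
Step 6: cheapest edge leaving the tree is F–H (10); add F.
Step 7: cheapest edge leaving the tree is B–E (11); add B.
Step 8: cheapest edge leaving the tree is D–G (15); add D.
The 3rd edge added is E–J.

E-J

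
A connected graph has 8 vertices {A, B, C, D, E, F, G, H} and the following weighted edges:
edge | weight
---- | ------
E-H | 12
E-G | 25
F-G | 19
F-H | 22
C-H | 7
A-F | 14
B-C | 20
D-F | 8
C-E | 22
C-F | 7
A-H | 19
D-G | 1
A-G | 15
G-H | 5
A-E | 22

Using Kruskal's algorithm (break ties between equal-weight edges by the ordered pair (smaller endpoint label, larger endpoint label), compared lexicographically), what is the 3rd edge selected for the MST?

C-F

Sort edges by weight, then run Kruskal:
D-G (1): add — endpoints in different components.
G-H (5): add — endpoints in different components.
C-F (7): add — endpoints in different components.
C-H (7): add — endpoints in different components.
D-F (8): skip — D and F already connected.
E-H (12): add — endpoints in different components.
A-F (14): add — endpoints in different components.
A-G (15): skip — A and G already connected.
A-H (19): skip — A and H already connected.
F-G (19): skip — F and G already connected.
B-C (20): add — endpoints in different components.
The 3rd edge added is C-F.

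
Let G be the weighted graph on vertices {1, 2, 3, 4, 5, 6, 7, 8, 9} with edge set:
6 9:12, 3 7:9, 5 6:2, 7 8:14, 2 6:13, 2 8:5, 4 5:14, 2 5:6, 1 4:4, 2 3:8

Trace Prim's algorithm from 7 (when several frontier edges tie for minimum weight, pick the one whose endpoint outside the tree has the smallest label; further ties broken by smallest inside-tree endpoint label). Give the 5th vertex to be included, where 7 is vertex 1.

Grow the tree from 7 using Prim:
Step 1: frontier [3 7 9, 7 8 14] → take 3 7 (9); add 3.
Step 2: frontier [2 3 8, 7 8 14] → take 2 3 (8); add 2.
Step 3: frontier [2 8 5, 2 5 6, 2 6 13, 7 8 14] → take 2 8 (5); add 8.
Step 4: frontier [2 5 6, 2 6 13] → take 2 5 (6); add 5.
Step 5: frontier [2 6 13, 5 6 2, 4 5 14] → take 5 6 (2); add 6.
Step 6: frontier [4 5 14, 6 9 12] → take 6 9 (12); add 9.
Step 7: frontier [4 5 14] → take 4 5 (14); add 4.
Step 8: frontier [1 4 4] → take 1 4 (4); add 1.
Vertex order: 7, 3, 2, 8, 5, 6, 9, 4, 1. The 5th vertex is 5.

5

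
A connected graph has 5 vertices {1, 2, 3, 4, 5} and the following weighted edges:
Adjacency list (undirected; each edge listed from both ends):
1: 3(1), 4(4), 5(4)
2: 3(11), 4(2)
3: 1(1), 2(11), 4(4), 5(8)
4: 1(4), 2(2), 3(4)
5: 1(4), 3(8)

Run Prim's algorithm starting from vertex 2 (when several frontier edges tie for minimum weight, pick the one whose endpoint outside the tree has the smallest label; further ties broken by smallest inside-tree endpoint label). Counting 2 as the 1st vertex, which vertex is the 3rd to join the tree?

1

Prim, starting at 2.
Step 1: cheapest edge leaving the tree is 2—4 (2); add 4.
Step 2: cheapest edge leaving the tree is 1—4 (4); add 1.
Step 3: cheapest edge leaving the tree is 1—3 (1); add 3.
Step 4: cheapest edge leaving the tree is 1—5 (4); add 5.
Vertex order: 2, 4, 1, 3, 5. The 3rd vertex is 1.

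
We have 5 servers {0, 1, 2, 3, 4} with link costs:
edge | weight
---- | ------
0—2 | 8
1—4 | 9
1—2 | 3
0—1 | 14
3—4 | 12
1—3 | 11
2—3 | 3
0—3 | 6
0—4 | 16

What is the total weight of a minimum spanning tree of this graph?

Kruskal's algorithm — process edges by increasing weight (ties by edge label):
1—2 (3): add. Components now {0} {1,2} {3} {4}
2—3 (3): add. Components now {0} {1,2,3} {4}
0—3 (6): add. Components now {0,1,2,3} {4}
0—2 (8): skip — 0 and 2 already connected.
1—4 (9): add. Components now {0,1,2,3,4}
MST edges: 1—2, 2—3, 0—3, 1—4; total weight 3+3+6+9 = 21.

21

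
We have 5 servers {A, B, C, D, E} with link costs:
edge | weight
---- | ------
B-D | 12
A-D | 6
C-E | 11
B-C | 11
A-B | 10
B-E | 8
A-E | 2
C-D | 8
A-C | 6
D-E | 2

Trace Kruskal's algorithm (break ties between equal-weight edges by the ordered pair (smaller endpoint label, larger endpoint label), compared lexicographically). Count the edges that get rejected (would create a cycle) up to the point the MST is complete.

1

Kruskal: consider edges lightest-first.
A-E (2): add. Components now {A,E} {B} {C} {D}
D-E (2): add. Components now {A,D,E} {B} {C}
A-C (6): add. Components now {A,C,D,E} {B}
A-D (6): skip — A and D already connected.
B-E (8): add. Components now {A,B,C,D,E}
Edges rejected before the tree was complete: 1.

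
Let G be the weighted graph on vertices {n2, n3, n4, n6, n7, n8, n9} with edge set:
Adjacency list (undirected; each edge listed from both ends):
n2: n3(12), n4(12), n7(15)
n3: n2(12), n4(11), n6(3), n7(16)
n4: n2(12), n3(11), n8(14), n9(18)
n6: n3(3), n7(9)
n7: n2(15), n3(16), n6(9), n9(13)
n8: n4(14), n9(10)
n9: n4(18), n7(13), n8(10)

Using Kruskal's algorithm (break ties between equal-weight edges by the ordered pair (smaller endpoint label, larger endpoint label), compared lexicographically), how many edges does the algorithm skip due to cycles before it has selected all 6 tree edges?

Kruskal: consider edges lightest-first.
n3 n6 (3): add — endpoints in different components.
n6 n7 (9): add — endpoints in different components.
n8 n9 (10): add — endpoints in different components.
n3 n4 (11): add — endpoints in different components.
n2 n3 (12): add — endpoints in different components.
n2 n4 (12): skip — n4 and n2 already connected.
n7 n9 (13): add — endpoints in different components.
Edges rejected before the tree was complete: 1.

1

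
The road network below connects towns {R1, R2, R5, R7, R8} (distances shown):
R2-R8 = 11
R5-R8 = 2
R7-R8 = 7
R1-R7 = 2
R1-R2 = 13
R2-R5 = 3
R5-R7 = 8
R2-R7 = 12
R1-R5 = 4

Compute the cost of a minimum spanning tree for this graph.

Kruskal: consider edges lightest-first.
R1-R7 (2): add — endpoints in different components.
R5-R8 (2): add — endpoints in different components.
R2-R5 (3): add — endpoints in different components.
R1-R5 (4): add — endpoints in different components.
MST edges: R1-R7, R5-R8, R2-R5, R1-R5; total weight 2+2+3+4 = 11.

11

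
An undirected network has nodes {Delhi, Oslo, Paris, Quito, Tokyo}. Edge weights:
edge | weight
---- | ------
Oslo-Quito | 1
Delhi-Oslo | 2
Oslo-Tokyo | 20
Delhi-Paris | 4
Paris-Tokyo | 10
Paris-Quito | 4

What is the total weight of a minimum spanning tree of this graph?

Prim's algorithm from Tokyo:
Step 1: frontier [Paris-Tokyo 10, Oslo-Tokyo 20] → take Paris-Tokyo (10); add Paris.
Step 2: frontier [Delhi-Paris 4, Paris-Quito 4, Oslo-Tokyo 20] → take Delhi-Paris (4); add Delhi.
Step 3: frontier [Delhi-Oslo 2, Paris-Quito 4, Oslo-Tokyo 20] → take Delhi-Oslo (2); add Oslo.
Step 4: frontier [Oslo-Quito 1, Paris-Quito 4] → take Oslo-Quito (1); add Quito.
MST edges: Paris-Tokyo, Delhi-Paris, Delhi-Oslo, Oslo-Quito; total weight 10+4+2+1 = 17.

17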